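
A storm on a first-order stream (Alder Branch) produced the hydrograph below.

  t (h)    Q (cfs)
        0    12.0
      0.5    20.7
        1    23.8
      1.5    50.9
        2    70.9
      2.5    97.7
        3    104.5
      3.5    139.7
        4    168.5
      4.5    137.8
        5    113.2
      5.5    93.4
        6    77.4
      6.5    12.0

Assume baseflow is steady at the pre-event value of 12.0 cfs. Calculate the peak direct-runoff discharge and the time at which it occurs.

Subtracting baseflow gives direct-runoff ordinates: 0.0, 8.7, 11.8, 38.9, 58.9, 85.7, 92.5, 127.7, 156.5, 125.8, 101.2, 81.4, 65.4, 0.0 cfs.
The maximum is 156.5 cfs, occurring at the reading for t = 4 h.

Q_p = 156.5 cfs at t = 4 h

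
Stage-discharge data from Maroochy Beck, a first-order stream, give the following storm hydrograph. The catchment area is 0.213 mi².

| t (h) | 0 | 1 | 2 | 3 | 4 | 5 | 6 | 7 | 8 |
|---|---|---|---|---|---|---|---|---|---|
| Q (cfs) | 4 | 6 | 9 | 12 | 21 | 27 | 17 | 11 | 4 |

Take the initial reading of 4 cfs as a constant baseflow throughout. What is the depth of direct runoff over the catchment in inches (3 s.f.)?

d ≈ 0.546 in

Direct runoff: 0.0, 2.0, 5.0, 8.0, 17.0, 23.0, 13.0, 7.0, 0.0 cfs; ΣQ_DR = 75.00 cfs.
V = ΣQ_DR · Δt = 75.00 × 3600 s = 2.700 × 10^5 ft³.
Over A = 0.213 mi², depth = V / A = 0.546 in.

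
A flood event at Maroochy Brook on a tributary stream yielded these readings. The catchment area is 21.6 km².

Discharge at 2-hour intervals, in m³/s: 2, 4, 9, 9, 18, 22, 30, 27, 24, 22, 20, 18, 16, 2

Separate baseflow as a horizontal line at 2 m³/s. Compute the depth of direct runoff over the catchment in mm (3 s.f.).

Direct runoff: 0.0, 2.0, 7.0, 7.0, 16.0, 20.0, 28.0, 25.0, 22.0, 20.0, 18.0, 16.0, 14.0, 0.0 m³/s; ΣQ_DR = 195.0 m³/s.
V = ΣQ_DR · Δt = 195.0 × 7200 s = 1.404 × 10^6 m³.
Over A = 21.6 km², depth = V / A = 65.0 mm.

d ≈ 65.0 mm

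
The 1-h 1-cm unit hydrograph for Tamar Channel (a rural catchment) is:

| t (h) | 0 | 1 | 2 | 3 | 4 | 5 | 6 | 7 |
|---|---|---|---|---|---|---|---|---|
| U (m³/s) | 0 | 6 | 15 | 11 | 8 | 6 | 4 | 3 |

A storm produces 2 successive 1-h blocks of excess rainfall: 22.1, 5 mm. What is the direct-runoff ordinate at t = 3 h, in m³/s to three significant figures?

Q ≈ 31.8 m³/s

By discrete convolution, Q_j = Σ (P_i / 10 mm) · U_{j−i}.
At t = 3 h (j=3): Q = (22.1/10)·11 + (5/10)·15 = 31.8 m³/s.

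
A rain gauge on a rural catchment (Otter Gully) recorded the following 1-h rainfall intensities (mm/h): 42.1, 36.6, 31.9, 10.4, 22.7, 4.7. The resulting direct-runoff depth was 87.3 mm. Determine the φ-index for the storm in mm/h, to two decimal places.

φ ≈ 11.50 mm/h

Only the 4 blocks with intensity above φ contribute runoff: 42.1, 36.6, 31.9, 22.7 mm/h.
Σ(I−φ)·Δt = d  ⇒  (42.1+36.6+31.9+22.7 − 4φ)·1 = 87.3
φ = (133.3 − 87.3/1) / 4 = 11.50 mm/h.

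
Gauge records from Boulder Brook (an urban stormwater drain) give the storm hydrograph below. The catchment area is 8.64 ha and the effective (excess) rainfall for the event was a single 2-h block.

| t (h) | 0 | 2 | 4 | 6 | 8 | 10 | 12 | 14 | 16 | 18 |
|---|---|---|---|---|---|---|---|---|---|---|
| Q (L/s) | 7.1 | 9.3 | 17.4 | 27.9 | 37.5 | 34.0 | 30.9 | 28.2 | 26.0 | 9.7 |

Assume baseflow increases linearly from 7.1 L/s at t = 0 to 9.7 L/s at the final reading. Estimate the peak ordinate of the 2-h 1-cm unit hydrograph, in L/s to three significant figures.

U_p ≈ 24.4 L/s

Direct runoff: 0.00, 1.91, 9.72, 19.93, 29.24, 25.46, 22.07, 19.08, 16.59, 0.00 L/s; ΣQ_DR = 144.0 L/s, peak = 29.24 L/s.
Runoff depth d = ΣQ_DR·Δt / A = 144.0 × 7200 / (8.64 ha) = 12.00 mm.
The 1-cm UH is the DRH scaled by (10 mm)/d, so U_p = 29.24 × 10/12.00 = 24.4 L/s.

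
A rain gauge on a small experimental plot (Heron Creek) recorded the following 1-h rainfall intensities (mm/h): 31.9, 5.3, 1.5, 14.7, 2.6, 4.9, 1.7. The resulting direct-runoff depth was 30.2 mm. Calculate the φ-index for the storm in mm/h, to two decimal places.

φ ≈ 8.20 mm/h

Only the 2 blocks with intensity above φ contribute runoff: 31.9, 14.7 mm/h.
Σ(I−φ)·Δt = d  ⇒  (31.9+14.7 − 2φ)·1 = 30.2
φ = (46.60 − 30.2/1) / 2 = 8.20 mm/h.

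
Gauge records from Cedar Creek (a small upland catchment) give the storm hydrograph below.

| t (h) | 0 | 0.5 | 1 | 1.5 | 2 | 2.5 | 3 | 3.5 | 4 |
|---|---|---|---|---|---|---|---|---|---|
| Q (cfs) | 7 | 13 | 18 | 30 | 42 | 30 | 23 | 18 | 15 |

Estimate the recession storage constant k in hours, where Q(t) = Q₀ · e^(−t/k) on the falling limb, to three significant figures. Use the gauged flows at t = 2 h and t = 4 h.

On the falling limb, Q drops from 42 to 15 cfs between t = 2 h and t = 4 h (Δt = 2 h).
k = −Δt / ln(Q₂/Q₁) = −2 / ln(15/42) = 1.94 h.

k ≈ 1.94 h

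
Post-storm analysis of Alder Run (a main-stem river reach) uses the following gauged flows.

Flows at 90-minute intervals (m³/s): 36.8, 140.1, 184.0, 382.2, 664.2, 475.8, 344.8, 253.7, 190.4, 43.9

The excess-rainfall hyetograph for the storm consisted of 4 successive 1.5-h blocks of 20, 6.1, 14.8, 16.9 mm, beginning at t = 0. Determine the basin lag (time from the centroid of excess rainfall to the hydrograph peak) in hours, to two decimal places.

t_L ≈ 3.01 h

Centroid of excess rainfall: t_c = Σ P_i·t̄_i / ΣP_i = 2.9922 h (block centres at 0.75, 2.25, 3.75, 5.25 h).
Hydrograph peak occurs at t = 6 h, so basin lag t_L = 6 − 2.9922 = 3.01 h.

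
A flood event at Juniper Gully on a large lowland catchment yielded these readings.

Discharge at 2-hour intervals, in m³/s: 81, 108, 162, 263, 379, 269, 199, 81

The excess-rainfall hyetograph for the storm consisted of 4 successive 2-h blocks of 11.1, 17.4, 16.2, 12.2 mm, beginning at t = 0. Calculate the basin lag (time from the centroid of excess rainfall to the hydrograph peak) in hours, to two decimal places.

t_L ≈ 3.96 h

Centroid of excess rainfall: t_c = Σ P_i·t̄_i / ΣP_i = 4.0369 h (block centres at 1, 3, 5, 7 h).
Hydrograph peak occurs at t = 8 h, so basin lag t_L = 8 − 4.0369 = 3.96 h.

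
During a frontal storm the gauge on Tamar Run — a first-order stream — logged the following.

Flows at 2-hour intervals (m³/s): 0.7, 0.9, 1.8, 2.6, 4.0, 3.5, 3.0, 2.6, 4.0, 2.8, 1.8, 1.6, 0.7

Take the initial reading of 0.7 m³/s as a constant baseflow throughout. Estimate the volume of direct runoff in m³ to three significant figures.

V ≈ 1.50 × 10^5 m³

Direct-runoff ordinates (Q − Q_b): 0.0, 0.2, 1.1, 1.9, 3.3, 2.8, 2.3, 1.9, 3.3, 2.1, 1.1, 0.9, 0.0 m³/s.
ΣQ_DR = 20.90 m³/s.
With Δt = 2 h = 7200 s, V = ΣQ_DR · Δt = 20.90 × 7200 = 1.50 × 10^5 m³.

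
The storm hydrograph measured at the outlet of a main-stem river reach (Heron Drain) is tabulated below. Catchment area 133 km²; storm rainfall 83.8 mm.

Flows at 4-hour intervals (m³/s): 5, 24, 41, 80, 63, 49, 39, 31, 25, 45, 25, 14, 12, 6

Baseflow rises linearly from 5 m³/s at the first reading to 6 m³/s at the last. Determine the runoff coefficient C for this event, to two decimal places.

ΣQ_DR = 382.0 m³/s; V = ΣQ_DR·Δt = 5.501 × 10^6 m³.
Runoff depth d = V / A = 41.36 mm.
C = d / P = 41.36 / 83.8 = 0.49.

C ≈ 0.49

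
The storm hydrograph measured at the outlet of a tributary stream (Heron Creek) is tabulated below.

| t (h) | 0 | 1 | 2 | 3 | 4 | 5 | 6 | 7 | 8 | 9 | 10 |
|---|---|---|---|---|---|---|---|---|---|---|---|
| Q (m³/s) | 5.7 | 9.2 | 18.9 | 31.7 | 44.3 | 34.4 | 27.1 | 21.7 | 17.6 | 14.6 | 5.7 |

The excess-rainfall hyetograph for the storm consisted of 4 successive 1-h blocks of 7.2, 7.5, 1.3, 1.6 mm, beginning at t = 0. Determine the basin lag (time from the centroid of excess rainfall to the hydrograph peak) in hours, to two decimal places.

Centroid of excess rainfall: t_c = Σ P_i·t̄_i / ΣP_i = 1.3466 h (block centres at 0.5, 1.5, 2.5, 3.5 h).
Hydrograph peak occurs at t = 4 h, so basin lag t_L = 4 − 1.3466 = 2.65 h.

t_L ≈ 2.65 h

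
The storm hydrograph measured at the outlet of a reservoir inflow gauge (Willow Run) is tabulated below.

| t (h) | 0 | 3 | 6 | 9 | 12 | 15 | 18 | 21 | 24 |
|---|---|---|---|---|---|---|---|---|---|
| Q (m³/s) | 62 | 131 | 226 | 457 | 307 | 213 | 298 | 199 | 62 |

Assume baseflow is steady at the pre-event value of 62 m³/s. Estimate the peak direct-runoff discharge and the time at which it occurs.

Q_p = 395.0 m³/s at t = 9 h

Subtracting baseflow gives direct-runoff ordinates: 0.0, 69.0, 164.0, 395.0, 245.0, 151.0, 236.0, 137.0, 0.0 m³/s.
The maximum is 395.0 m³/s, occurring at the reading for t = 9 h.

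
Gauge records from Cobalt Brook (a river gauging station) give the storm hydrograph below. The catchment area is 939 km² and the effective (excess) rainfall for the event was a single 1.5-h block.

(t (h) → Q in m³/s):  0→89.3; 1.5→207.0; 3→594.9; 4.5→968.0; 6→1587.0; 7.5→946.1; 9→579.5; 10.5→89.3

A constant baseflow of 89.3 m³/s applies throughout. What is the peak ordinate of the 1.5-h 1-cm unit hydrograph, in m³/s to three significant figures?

U_p ≈ 599 m³/s

Direct runoff: 0.0, 117.7, 505.6, 878.7, 1497.7, 856.8, 490.2, 0.0 m³/s; ΣQ_DR = 4347 m³/s, peak = 1497.7 m³/s.
Runoff depth d = ΣQ_DR·Δt / A = 4347 × 5400 / (939 km²) = 25.00 mm.
The 1-cm UH is the DRH scaled by (10 mm)/d, so U_p = 1497.7 × 10/25.00 = 599 m³/s.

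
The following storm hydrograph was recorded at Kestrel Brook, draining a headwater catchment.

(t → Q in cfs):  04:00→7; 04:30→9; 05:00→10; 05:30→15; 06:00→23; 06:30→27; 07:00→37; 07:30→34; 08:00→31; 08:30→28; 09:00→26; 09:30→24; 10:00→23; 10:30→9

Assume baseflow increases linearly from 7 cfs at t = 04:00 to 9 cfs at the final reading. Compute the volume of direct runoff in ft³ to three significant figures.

V ≈ 3.44 × 10^5 ft³

Direct-runoff ordinates (Q − Q_b): 0.00, 1.85, 2.69, 7.54, 15.38, 19.23, 29.08, 25.92, 22.77, 19.62, 17.46, 15.31, 14.15, 0.00 cfs.
ΣQ_DR = 191.0 cfs.
With Δt = 0.5 h = 1800 s, V = ΣQ_DR · Δt = 191.0 × 1800 = 3.44 × 10^5 ft³.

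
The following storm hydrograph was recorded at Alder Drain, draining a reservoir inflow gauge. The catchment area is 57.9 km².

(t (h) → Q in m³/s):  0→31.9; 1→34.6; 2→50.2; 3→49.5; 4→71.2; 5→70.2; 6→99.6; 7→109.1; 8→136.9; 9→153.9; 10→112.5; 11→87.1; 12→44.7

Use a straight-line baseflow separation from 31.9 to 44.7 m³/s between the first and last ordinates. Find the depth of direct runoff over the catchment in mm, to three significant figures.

d ≈ 34.4 mm

Direct runoff: 0.00, 1.63, 16.17, 14.40, 35.03, 32.97, 61.30, 69.73, 96.47, 112.40, 69.93, 43.47, 0.00 m³/s; ΣQ_DR = 553.5 m³/s.
V = ΣQ_DR · Δt = 553.5 × 3600 s = 1.993 × 10^6 m³.
Over A = 57.9 km², depth = V / A = 34.4 mm.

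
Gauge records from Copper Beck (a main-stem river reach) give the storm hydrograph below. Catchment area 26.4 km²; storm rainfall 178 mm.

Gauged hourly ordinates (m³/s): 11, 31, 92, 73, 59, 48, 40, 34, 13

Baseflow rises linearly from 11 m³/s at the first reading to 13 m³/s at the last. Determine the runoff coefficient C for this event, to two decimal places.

ΣQ_DR = 293.0 m³/s; V = ΣQ_DR·Δt = 1.055 × 10^6 m³.
Runoff depth d = V / A = 39.95 mm.
C = d / P = 39.95 / 178 = 0.22.

C ≈ 0.22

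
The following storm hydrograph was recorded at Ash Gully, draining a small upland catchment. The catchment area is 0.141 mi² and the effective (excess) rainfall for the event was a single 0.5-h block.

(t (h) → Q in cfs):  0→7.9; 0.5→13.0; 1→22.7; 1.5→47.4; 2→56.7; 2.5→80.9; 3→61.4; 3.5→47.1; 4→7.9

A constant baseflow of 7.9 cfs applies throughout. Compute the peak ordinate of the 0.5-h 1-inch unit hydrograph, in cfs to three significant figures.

U_p ≈ 48.5 cfs

Direct runoff: 0.0, 5.1, 14.8, 39.5, 48.8, 73.0, 53.5, 39.2, 0.0 cfs; ΣQ_DR = 273.9 cfs, peak = 73.0 cfs.
Runoff depth d = ΣQ_DR·Δt / A = 273.9 × 1800 / (0.141 mi²) = 1.505 in.
The 1-inch UH is the DRH scaled by (1 in)/d, so U_p = 73.0 × 1/1.505 = 48.5 cfs.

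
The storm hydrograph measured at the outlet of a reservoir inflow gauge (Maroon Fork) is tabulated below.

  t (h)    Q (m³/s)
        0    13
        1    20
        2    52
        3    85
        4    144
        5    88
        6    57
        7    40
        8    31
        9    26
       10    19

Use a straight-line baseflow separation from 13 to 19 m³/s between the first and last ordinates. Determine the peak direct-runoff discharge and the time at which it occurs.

Subtracting baseflow gives direct-runoff ordinates: 0.00, 6.40, 37.80, 70.20, 128.60, 72.00, 40.40, 22.80, 13.20, 7.60, 0.00 m³/s.
The maximum is 128.60 m³/s, occurring at the reading for t = 4 h.

Q_p = 128.60 m³/s at t = 4 h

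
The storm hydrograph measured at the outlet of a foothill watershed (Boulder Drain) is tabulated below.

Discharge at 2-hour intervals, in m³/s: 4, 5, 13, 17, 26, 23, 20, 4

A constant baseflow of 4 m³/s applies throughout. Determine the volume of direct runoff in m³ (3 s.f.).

V ≈ 5.76 × 10^5 m³

Direct-runoff ordinates (Q − Q_b): 0.0, 1.0, 9.0, 13.0, 22.0, 19.0, 16.0, 0.0 m³/s.
ΣQ_DR = 80.00 m³/s.
With Δt = 2 h = 7200 s, V = ΣQ_DR · Δt = 80.00 × 7200 = 5.76 × 10^5 m³.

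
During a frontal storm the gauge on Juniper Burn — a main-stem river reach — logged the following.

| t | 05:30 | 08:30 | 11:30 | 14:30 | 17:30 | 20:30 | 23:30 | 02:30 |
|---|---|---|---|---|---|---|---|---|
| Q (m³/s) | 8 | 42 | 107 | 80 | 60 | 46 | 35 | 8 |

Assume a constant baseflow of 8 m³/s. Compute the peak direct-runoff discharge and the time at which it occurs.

Q_p = 99.0 m³/s at t = 11:30

Subtracting baseflow gives direct-runoff ordinates: 0.0, 34.0, 99.0, 72.0, 52.0, 38.0, 27.0, 0.0 m³/s.
The maximum is 99.0 m³/s, occurring at the reading for t = 11:30.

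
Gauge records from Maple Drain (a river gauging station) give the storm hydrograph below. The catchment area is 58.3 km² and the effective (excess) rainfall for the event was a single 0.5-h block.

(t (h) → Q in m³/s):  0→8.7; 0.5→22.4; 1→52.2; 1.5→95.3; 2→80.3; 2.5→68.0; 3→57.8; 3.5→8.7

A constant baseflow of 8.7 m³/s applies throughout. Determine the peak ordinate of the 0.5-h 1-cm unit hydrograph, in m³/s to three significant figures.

Direct runoff: 0.0, 13.7, 43.5, 86.6, 71.6, 59.3, 49.1, 0.0 m³/s; ΣQ_DR = 323.8 m³/s, peak = 86.6 m³/s.
Runoff depth d = ΣQ_DR·Δt / A = 323.8 × 1800 / (58.3 km²) = 9.997 mm.
The 1-cm UH is the DRH scaled by (10 mm)/d, so U_p = 86.6 × 10/9.997 = 86.6 m³/s.

U_p ≈ 86.6 m³/s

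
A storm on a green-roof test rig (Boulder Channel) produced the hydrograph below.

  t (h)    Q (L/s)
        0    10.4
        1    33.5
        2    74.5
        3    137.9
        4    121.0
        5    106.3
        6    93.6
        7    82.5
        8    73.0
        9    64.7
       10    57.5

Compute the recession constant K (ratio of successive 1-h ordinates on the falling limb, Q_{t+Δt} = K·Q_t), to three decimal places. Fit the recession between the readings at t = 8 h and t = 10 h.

Using the recession-limb readings at t = 8 h and t = 10 h: Q falls from 73.0 to 57.5 L/s over 2 intervals.
K = (Q₂/Q₁)^(1/2) = (57.5/73.0)^(1/2) = 0.888.

K ≈ 0.888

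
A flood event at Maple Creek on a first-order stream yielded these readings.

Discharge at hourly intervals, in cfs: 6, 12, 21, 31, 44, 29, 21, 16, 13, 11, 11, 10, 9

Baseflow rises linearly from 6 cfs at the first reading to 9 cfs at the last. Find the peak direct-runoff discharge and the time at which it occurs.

Q_p = 37.00 cfs at t = 4 h

Subtracting baseflow gives direct-runoff ordinates: 0.00, 5.75, 14.50, 24.25, 37.00, 21.75, 13.50, 8.25, 5.00, 2.75, 2.50, 1.25, 0.00 cfs.
The maximum is 37.00 cfs, occurring at the reading for t = 4 h.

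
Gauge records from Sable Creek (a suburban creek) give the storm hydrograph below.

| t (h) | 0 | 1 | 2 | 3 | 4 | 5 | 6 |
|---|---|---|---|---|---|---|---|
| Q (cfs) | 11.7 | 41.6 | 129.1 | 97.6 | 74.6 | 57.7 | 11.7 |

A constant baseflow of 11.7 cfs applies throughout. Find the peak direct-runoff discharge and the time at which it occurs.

Q_p = 117.4 cfs at t = 2 h

Subtracting baseflow gives direct-runoff ordinates: 0.0, 29.9, 117.4, 85.9, 62.9, 46.0, 0.0 cfs.
The maximum is 117.4 cfs, occurring at the reading for t = 2 h.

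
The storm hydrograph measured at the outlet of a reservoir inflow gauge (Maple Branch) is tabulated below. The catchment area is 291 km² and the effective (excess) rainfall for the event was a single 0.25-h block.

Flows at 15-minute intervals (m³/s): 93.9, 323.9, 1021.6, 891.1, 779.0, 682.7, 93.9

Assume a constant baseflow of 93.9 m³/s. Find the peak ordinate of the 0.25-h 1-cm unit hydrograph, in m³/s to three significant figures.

U_p ≈ 929 m³/s

Direct runoff: 0.0, 230.0, 927.7, 797.2, 685.1, 588.8, 0.0 m³/s; ΣQ_DR = 3229 m³/s, peak = 927.7 m³/s.
Runoff depth d = ΣQ_DR·Δt / A = 3229 × 900 / (291 km²) = 9.986 mm.
The 1-cm UH is the DRH scaled by (10 mm)/d, so U_p = 927.7 × 10/9.986 = 929 m³/s.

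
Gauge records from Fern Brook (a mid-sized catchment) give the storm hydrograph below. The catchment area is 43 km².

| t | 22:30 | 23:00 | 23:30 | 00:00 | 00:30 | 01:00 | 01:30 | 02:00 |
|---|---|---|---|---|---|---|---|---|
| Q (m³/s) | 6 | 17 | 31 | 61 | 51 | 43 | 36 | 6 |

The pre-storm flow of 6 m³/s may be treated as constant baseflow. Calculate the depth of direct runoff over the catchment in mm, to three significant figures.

Direct runoff: 0.0, 11.0, 25.0, 55.0, 45.0, 37.0, 30.0, 0.0 m³/s; ΣQ_DR = 203.0 m³/s.
V = ΣQ_DR · Δt = 203.0 × 1800 s = 3.654 × 10^5 m³.
Over A = 43 km², depth = V / A = 8.50 mm.

d ≈ 8.50 mm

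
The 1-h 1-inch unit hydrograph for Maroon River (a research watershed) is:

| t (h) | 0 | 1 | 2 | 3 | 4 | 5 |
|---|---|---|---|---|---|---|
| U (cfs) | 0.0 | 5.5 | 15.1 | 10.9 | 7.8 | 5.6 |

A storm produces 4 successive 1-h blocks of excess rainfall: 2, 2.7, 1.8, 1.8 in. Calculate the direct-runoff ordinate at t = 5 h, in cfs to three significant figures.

By discrete convolution, Q_j = Σ (P_i / 1 in) · U_{j−i}.
At t = 5 h (j=5): Q = (2/1)·5.6 + (2.7/1)·7.8 + (1.8/1)·10.9 + (1.8/1)·15.1 = 79.1 cfs.

Q ≈ 79.1 cfs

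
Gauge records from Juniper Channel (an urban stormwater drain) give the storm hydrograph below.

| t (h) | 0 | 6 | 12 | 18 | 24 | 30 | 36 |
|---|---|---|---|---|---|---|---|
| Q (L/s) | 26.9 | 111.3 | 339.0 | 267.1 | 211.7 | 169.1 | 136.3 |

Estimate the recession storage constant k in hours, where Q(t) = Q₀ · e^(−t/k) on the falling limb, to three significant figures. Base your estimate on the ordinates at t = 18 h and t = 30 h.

On the falling limb, Q drops from 267.1 to 169.1 L/s between t = 18 h and t = 30 h (Δt = 12 h).
k = −Δt / ln(Q₂/Q₁) = −12 / ln(169.1/267.1) = 26.3 h.

k ≈ 26.3 h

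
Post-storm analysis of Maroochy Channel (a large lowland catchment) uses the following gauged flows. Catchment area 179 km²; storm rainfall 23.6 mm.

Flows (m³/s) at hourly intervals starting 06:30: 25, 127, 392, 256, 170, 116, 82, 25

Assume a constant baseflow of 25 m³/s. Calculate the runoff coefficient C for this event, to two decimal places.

ΣQ_DR = 993.0 m³/s; V = ΣQ_DR·Δt = 3.575 × 10^6 m³.
Runoff depth d = V / A = 19.97 mm.
C = d / P = 19.97 / 23.6 = 0.85.

C ≈ 0.85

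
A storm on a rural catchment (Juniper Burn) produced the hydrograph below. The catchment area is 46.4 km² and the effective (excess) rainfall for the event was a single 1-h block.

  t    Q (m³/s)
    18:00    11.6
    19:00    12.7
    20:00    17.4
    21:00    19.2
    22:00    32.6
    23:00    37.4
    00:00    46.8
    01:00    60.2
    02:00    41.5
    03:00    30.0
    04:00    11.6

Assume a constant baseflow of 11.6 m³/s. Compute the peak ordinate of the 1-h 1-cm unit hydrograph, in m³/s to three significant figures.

U_p ≈ 32.4 m³/s

Direct runoff: 0.0, 1.1, 5.8, 7.6, 21.0, 25.8, 35.2, 48.6, 29.9, 18.4, 0.0 m³/s; ΣQ_DR = 193.4 m³/s, peak = 48.6 m³/s.
Runoff depth d = ΣQ_DR·Δt / A = 193.4 × 3600 / (46.4 km²) = 15.01 mm.
The 1-cm UH is the DRH scaled by (10 mm)/d, so U_p = 48.6 × 10/15.01 = 32.4 m³/s.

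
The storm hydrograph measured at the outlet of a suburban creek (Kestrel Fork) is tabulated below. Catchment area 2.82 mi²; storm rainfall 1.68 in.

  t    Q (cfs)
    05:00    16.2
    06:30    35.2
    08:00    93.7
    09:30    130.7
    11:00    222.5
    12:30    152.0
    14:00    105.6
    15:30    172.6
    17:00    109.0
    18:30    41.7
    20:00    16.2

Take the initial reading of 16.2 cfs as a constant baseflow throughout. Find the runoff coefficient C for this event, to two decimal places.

C ≈ 0.45

ΣQ_DR = 917.2 cfs; V = ΣQ_DR·Δt = 4.953 × 10^6 ft³.
Runoff depth d = V / A = 0.7560 in.
C = d / P = 0.7560 / 1.68 = 0.45.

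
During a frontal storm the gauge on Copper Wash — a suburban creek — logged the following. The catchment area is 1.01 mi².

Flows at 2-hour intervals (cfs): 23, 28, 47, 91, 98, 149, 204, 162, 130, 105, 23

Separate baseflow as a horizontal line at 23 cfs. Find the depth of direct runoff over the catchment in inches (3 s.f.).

d ≈ 2.48 in

Direct runoff: 0.0, 5.0, 24.0, 68.0, 75.0, 126.0, 181.0, 139.0, 107.0, 82.0, 0.0 cfs; ΣQ_DR = 807.0 cfs.
V = ΣQ_DR · Δt = 807.0 × 7200 s = 5.810 × 10^6 ft³.
Over A = 1.01 mi², depth = V / A = 2.48 in.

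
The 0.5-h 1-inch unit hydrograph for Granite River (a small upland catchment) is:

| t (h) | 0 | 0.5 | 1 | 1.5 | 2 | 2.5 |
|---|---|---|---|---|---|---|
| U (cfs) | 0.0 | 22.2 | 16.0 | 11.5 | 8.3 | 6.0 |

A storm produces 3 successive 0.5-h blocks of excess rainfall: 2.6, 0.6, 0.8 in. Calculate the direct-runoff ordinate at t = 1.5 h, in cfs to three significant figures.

Q ≈ 57.3 cfs

By discrete convolution, Q_j = Σ (P_i / 1 in) · U_{j−i}.
At t = 1.5 h (j=3): Q = (2.6/1)·11.5 + (0.6/1)·16.0 + (0.8/1)·22.2 = 57.3 cfs.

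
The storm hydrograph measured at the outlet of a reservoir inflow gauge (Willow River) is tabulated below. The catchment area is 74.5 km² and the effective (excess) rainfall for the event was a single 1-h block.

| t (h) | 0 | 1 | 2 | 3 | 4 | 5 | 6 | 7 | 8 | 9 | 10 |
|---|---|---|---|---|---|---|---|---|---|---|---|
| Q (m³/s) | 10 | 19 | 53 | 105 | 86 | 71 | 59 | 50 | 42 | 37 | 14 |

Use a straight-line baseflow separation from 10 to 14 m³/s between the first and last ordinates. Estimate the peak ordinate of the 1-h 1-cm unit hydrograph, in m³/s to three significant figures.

Direct runoff: 0.00, 8.60, 42.20, 93.80, 74.40, 59.00, 46.60, 37.20, 28.80, 23.40, 0.00 m³/s; ΣQ_DR = 414.0 m³/s, peak = 93.80 m³/s.
Runoff depth d = ΣQ_DR·Δt / A = 414.0 × 3600 / (74.5 km²) = 20.01 mm.
The 1-cm UH is the DRH scaled by (10 mm)/d, so U_p = 93.80 × 10/20.01 = 46.9 m³/s.

U_p ≈ 46.9 m³/s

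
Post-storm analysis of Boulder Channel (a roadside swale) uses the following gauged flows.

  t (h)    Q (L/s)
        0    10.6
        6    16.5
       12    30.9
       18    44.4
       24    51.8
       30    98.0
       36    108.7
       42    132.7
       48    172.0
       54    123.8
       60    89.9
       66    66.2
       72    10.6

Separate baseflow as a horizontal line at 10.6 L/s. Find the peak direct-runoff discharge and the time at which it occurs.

Q_p = 161.4 L/s at t = 48 h

Subtracting baseflow gives direct-runoff ordinates: 0.0, 5.9, 20.3, 33.8, 41.2, 87.4, 98.1, 122.1, 161.4, 113.2, 79.3, 55.6, 0.0 L/s.
The maximum is 161.4 L/s, occurring at the reading for t = 48 h.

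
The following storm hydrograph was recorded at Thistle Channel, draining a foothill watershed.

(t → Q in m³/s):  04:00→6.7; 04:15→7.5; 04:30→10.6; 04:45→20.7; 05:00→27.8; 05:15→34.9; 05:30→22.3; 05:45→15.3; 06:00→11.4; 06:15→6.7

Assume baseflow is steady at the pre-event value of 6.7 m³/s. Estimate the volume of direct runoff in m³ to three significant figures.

V ≈ 87200 m³

Direct-runoff ordinates (Q − Q_b): 0.0, 0.8, 3.9, 14.0, 21.1, 28.2, 15.6, 8.6, 4.7, 0.0 m³/s.
ΣQ_DR = 96.90 m³/s.
With Δt = 0.25 h = 900 s, V = ΣQ_DR · Δt = 96.90 × 900 = 87200 m³.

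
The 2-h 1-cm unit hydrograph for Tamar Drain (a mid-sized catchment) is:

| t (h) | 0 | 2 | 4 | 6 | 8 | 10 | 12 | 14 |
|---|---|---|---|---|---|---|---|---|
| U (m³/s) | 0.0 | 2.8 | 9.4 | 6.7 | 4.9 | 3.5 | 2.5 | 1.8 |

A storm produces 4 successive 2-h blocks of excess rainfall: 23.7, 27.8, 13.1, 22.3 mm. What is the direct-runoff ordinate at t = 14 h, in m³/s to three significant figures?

Q ≈ 26.7 m³/s

By discrete convolution, Q_j = Σ (P_i / 10 mm) · U_{j−i}.
At t = 14 h (j=7): Q = (23.7/10)·1.8 + (27.8/10)·2.5 + (13.1/10)·3.5 + (22.3/10)·4.9 = 26.7 m³/s.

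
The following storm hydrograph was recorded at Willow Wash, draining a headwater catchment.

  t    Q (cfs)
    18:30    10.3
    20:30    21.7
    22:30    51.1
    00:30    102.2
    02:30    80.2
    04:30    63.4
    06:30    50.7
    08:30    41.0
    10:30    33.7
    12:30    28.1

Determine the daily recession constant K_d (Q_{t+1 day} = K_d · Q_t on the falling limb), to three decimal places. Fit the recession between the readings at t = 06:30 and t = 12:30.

Between t = 06:30 and t = 12:30 the flow falls from 50.7 to 28.1 cfs over 3×2 h = 6 h.
Per-interval ratio K = (28.1/50.7)^(1/3) = 0.8214; K_d = K^(24/2) = 0.094.

K_d ≈ 0.094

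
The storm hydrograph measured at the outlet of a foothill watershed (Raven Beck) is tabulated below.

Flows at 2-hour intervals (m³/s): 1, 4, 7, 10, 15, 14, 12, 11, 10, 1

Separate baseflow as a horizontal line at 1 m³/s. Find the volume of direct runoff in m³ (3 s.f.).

Direct-runoff ordinates (Q − Q_b): 0.0, 3.0, 6.0, 9.0, 14.0, 13.0, 11.0, 10.0, 9.0, 0.0 m³/s.
ΣQ_DR = 75.00 m³/s.
With Δt = 2 h = 7200 s, V = ΣQ_DR · Δt = 75.00 × 7200 = 5.40 × 10^5 m³.

V ≈ 5.40 × 10^5 m³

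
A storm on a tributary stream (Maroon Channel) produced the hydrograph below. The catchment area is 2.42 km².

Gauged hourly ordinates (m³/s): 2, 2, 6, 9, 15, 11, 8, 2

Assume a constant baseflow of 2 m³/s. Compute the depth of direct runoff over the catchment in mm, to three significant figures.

Direct runoff: 0.0, 0.0, 4.0, 7.0, 13.0, 9.0, 6.0, 0.0 m³/s; ΣQ_DR = 39.00 m³/s.
V = ΣQ_DR · Δt = 39.00 × 3600 s = 1.404 × 10^5 m³.
Over A = 2.42 km², depth = V / A = 58.0 mm.

d ≈ 58.0 mm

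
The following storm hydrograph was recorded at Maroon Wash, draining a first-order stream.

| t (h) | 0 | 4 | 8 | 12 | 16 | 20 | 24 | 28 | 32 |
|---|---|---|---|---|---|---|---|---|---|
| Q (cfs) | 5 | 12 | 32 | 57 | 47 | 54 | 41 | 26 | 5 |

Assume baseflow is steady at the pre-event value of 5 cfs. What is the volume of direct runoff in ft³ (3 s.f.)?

Direct-runoff ordinates (Q − Q_b): 0.0, 7.0, 27.0, 52.0, 42.0, 49.0, 36.0, 21.0, 0.0 cfs.
ΣQ_DR = 234.0 cfs.
With Δt = 4 h = 14400 s, V = ΣQ_DR · Δt = 234.0 × 14400 = 3.37 × 10^6 ft³.

V ≈ 3.37 × 10^6 ft³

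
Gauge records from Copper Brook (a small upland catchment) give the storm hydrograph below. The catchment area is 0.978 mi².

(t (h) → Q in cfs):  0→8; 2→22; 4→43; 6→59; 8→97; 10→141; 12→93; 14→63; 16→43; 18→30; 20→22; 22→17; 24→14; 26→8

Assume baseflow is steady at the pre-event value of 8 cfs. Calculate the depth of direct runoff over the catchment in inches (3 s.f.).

d ≈ 1.74 in

Direct runoff: 0.0, 14.0, 35.0, 51.0, 89.0, 133.0, 85.0, 55.0, 35.0, 22.0, 14.0, 9.0, 6.0, 0.0 cfs; ΣQ_DR = 548.0 cfs.
V = ΣQ_DR · Δt = 548.0 × 7200 s = 3.946 × 10^6 ft³.
Over A = 0.978 mi², depth = V / A = 1.74 in.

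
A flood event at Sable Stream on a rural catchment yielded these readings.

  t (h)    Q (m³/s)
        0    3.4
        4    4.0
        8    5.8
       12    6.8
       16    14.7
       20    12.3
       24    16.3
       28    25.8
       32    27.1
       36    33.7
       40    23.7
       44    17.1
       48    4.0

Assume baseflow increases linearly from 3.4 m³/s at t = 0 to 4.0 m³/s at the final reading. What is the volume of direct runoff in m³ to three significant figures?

Direct-runoff ordinates (Q − Q_b): 0.00, 0.55, 2.30, 3.25, 11.10, 8.65, 12.60, 22.05, 23.30, 29.85, 19.80, 13.15, 0.00 m³/s.
ΣQ_DR = 146.6 m³/s.
With Δt = 4 h = 14400 s, V = ΣQ_DR · Δt = 146.6 × 14400 = 2.11 × 10^6 m³.

V ≈ 2.11 × 10^6 m³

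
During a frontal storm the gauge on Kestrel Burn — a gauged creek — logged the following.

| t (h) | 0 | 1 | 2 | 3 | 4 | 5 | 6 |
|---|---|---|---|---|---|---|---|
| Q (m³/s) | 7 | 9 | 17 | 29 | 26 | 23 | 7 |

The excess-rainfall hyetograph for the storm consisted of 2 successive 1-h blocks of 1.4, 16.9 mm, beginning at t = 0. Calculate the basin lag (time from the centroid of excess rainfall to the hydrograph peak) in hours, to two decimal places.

t_L ≈ 1.58 h

Centroid of excess rainfall: t_c = Σ P_i·t̄_i / ΣP_i = 1.4235 h (block centres at 0.5, 1.5 h).
Hydrograph peak occurs at t = 3 h, so basin lag t_L = 3 − 1.4235 = 1.58 h.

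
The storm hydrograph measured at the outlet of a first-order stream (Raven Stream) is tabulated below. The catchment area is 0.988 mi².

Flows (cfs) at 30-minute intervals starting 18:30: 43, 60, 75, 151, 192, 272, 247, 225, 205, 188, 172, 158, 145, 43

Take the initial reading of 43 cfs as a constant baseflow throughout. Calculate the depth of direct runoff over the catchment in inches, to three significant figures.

Direct runoff: 0.0, 17.0, 32.0, 108.0, 149.0, 229.0, 204.0, 182.0, 162.0, 145.0, 129.0, 115.0, 102.0, 0.0 cfs; ΣQ_DR = 1574 cfs.
V = ΣQ_DR · Δt = 1574 × 1800 s = 2.833 × 10^6 ft³.
Over A = 0.988 mi², depth = V / A = 1.23 in.

d ≈ 1.23 in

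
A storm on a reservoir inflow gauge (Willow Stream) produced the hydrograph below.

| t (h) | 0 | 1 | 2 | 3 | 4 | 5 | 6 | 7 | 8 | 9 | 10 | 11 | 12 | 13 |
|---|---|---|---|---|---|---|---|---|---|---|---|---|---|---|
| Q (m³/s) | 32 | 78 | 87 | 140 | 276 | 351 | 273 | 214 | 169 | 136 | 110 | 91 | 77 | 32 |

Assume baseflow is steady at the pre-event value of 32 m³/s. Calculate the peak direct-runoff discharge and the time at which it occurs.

Subtracting baseflow gives direct-runoff ordinates: 0.0, 46.0, 55.0, 108.0, 244.0, 319.0, 241.0, 182.0, 137.0, 104.0, 78.0, 59.0, 45.0, 0.0 m³/s.
The maximum is 319.0 m³/s, occurring at the reading for t = 5 h.

Q_p = 319.0 m³/s at t = 5 h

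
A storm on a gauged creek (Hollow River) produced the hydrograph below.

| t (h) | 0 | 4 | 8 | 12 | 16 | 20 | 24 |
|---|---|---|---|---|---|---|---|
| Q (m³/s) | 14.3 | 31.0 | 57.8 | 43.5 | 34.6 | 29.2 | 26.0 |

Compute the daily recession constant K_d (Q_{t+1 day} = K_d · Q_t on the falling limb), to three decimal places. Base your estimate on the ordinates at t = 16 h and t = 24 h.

K_d ≈ 0.424

Between t = 16 h and t = 24 h the flow falls from 34.6 to 26.0 m³/s over 2×4 h = 8 h.
Per-interval ratio K = (26.0/34.6)^(1/2) = 0.8669; K_d = K^(24/4) = 0.424.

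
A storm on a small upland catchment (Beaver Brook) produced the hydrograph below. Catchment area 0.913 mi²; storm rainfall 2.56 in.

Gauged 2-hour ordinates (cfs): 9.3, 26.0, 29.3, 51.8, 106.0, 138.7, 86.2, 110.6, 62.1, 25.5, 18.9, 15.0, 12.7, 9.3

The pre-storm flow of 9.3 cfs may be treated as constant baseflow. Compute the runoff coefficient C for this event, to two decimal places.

C ≈ 0.76

ΣQ_DR = 571.2 cfs; V = ΣQ_DR·Δt = 4.113 × 10^6 ft³.
Runoff depth d = V / A = 1.939 in.
C = d / P = 1.939 / 2.56 = 0.76.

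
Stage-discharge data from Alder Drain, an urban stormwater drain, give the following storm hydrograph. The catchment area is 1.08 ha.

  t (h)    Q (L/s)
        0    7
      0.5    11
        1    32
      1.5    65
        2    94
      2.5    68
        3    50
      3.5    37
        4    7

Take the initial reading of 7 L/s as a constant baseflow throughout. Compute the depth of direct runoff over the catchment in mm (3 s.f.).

d ≈ 51.3 mm

Direct runoff: 0.0, 4.0, 25.0, 58.0, 87.0, 61.0, 43.0, 30.0, 0.0 L/s; ΣQ_DR = 308.0 L/s.
V = ΣQ_DR · Δt = 308.0 × 1800 s = 5.544 × 10^5 L.
Over A = 1.08 ha, depth = V / A = 51.3 mm.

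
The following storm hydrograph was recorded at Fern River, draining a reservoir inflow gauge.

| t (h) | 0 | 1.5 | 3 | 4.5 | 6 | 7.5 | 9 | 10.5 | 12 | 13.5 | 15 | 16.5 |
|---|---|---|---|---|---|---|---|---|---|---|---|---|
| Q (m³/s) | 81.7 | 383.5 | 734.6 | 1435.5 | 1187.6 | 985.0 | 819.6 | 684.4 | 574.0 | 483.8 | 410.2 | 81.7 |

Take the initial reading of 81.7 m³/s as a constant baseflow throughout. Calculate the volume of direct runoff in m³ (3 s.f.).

V ≈ 3.72 × 10^7 m³

Direct-runoff ordinates (Q − Q_b): 0.0, 301.8, 652.9, 1353.8, 1105.9, 903.3, 737.9, 602.7, 492.3, 402.1, 328.5, 0.0 m³/s.
ΣQ_DR = 6881 m³/s.
With Δt = 1.5 h = 5400 s, V = ΣQ_DR · Δt = 6881 × 5400 = 3.72 × 10^7 m³.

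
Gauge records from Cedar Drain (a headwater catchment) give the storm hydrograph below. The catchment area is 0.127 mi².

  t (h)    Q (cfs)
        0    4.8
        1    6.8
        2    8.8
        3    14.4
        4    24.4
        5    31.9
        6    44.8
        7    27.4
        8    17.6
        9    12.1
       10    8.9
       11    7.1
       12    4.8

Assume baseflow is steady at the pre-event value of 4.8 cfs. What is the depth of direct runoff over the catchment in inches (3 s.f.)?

Direct runoff: 0.0, 2.0, 4.0, 9.6, 19.6, 27.1, 40.0, 22.6, 12.8, 7.3, 4.1, 2.3, 0.0 cfs; ΣQ_DR = 151.4 cfs.
V = ΣQ_DR · Δt = 151.4 × 3600 s = 5.450 × 10^5 ft³.
Over A = 0.127 mi², depth = V / A = 1.85 in.

d ≈ 1.85 in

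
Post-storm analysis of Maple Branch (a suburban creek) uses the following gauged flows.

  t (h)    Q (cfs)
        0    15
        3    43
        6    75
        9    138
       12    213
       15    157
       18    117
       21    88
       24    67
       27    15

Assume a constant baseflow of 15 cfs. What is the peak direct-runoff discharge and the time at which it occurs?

Q_p = 198.0 cfs at t = 12 h

Subtracting baseflow gives direct-runoff ordinates: 0.0, 28.0, 60.0, 123.0, 198.0, 142.0, 102.0, 73.0, 52.0, 0.0 cfs.
The maximum is 198.0 cfs, occurring at the reading for t = 12 h.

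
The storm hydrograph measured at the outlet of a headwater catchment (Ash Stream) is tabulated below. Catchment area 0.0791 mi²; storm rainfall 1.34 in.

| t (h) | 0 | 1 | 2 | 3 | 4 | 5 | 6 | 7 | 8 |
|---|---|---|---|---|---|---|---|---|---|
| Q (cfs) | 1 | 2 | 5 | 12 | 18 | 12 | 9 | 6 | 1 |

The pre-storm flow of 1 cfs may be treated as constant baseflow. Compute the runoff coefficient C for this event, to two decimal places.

ΣQ_DR = 57.00 cfs; V = ΣQ_DR·Δt = 2.052 × 10^5 ft³.
Runoff depth d = V / A = 1.117 in.
C = d / P = 1.117 / 1.34 = 0.83.

C ≈ 0.83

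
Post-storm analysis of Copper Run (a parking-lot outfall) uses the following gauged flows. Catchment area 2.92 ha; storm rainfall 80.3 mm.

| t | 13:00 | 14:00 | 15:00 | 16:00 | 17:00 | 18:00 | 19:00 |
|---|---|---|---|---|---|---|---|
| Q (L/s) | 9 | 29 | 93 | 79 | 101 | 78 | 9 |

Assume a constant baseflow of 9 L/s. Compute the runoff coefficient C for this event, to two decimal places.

C ≈ 0.51

ΣQ_DR = 335.0 L/s; V = ΣQ_DR·Δt = 1.206 × 10^6 L.
Runoff depth d = V / A = 41.30 mm.
C = d / P = 41.30 / 80.3 = 0.51.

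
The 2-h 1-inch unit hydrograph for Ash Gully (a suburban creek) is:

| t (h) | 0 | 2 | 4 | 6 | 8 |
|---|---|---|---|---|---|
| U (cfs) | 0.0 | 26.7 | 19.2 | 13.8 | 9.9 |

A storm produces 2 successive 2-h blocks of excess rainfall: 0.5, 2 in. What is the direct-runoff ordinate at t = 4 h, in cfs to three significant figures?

Q ≈ 63.0 cfs

By discrete convolution, Q_j = Σ (P_i / 1 in) · U_{j−i}.
At t = 4 h (j=2): Q = (0.5/1)·19.2 + (2/1)·26.7 = 63.0 cfs.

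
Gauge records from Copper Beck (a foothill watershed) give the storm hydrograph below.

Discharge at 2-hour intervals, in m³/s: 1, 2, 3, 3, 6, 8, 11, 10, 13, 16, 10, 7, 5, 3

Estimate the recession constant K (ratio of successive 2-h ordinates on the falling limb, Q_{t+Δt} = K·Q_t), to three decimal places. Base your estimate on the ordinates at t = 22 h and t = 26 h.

K ≈ 0.655

Using the recession-limb readings at t = 22 h and t = 26 h: Q falls from 7 to 3 m³/s over 2 intervals.
K = (Q₂/Q₁)^(1/2) = (3/7)^(1/2) = 0.655.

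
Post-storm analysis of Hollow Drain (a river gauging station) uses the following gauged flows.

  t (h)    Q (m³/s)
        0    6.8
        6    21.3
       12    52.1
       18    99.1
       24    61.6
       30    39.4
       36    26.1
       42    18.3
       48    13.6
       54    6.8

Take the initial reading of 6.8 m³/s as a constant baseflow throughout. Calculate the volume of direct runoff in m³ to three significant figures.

Direct-runoff ordinates (Q − Q_b): 0.0, 14.5, 45.3, 92.3, 54.8, 32.6, 19.3, 11.5, 6.8, 0.0 m³/s.
ΣQ_DR = 277.1 m³/s.
With Δt = 6 h = 21600 s, V = ΣQ_DR · Δt = 277.1 × 21600 = 5.99 × 10^6 m³.

V ≈ 5.99 × 10^6 m³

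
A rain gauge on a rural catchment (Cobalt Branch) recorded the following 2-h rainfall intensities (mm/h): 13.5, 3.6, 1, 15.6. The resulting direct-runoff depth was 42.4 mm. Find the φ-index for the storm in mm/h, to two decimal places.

φ ≈ 3.95 mm/h

Only the 2 blocks with intensity above φ contribute runoff: 13.5, 15.6 mm/h.
Σ(I−φ)·Δt = d  ⇒  (13.5+15.6 − 2φ)·2 = 42.4
φ = (29.10 − 42.4/2) / 2 = 3.95 mm/h.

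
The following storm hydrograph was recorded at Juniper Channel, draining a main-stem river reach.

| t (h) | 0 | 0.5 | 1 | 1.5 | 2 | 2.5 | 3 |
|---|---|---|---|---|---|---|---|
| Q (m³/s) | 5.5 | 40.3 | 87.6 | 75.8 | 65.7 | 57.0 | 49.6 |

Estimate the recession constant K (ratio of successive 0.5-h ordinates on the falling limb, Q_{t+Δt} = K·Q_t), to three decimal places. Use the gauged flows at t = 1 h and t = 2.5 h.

K ≈ 0.867

Using the recession-limb readings at t = 1 h and t = 2.5 h: Q falls from 87.6 to 57.0 m³/s over 3 intervals.
K = (Q₂/Q₁)^(1/3) = (57.0/87.6)^(1/3) = 0.867.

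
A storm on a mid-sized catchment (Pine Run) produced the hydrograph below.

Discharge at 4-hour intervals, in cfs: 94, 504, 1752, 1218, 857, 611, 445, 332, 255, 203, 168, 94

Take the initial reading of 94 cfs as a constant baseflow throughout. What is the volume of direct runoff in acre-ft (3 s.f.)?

V ≈ 1790 acre-ft

Direct-runoff ordinates (Q − Q_b): 0.0, 410.0, 1658.0, 1124.0, 763.0, 517.0, 351.0, 238.0, 161.0, 109.0, 74.0, 0.0 cfs.
ΣQ_DR = 5405 cfs.
With Δt = 4 h = 14400 s, V = ΣQ_DR · Δt = 5405 × 14400 = 7.78 × 10^7 ft³ = 1790 acre-ft.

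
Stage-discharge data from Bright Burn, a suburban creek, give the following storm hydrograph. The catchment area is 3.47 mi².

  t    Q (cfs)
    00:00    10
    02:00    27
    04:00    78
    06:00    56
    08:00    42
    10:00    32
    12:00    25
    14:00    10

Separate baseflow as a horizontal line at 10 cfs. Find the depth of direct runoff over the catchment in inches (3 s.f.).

d ≈ 0.179 in

Direct runoff: 0.0, 17.0, 68.0, 46.0, 32.0, 22.0, 15.0, 0.0 cfs; ΣQ_DR = 200.0 cfs.
V = ΣQ_DR · Δt = 200.0 × 7200 s = 1.440 × 10^6 ft³.
Over A = 3.47 mi², depth = V / A = 0.179 in.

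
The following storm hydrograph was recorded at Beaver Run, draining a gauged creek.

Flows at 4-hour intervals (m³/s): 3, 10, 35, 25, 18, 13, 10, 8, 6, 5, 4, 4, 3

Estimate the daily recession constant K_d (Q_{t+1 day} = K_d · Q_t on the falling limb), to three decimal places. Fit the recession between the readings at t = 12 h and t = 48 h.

K_d ≈ 0.243

Between t = 12 h and t = 48 h the flow falls from 25 to 3 m³/s over 9×4 h = 36 h.
Per-interval ratio K = (3/25)^(1/9) = 0.7901; K_d = K^(24/4) = 0.243.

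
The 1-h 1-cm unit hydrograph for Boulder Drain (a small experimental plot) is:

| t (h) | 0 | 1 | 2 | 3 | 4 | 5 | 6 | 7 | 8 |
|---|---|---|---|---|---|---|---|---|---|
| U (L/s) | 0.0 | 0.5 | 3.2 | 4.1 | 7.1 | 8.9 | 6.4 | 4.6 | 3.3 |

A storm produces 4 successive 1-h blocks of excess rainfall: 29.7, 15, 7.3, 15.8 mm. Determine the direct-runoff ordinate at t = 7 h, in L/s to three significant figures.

Q ≈ 41.0 L/s

By discrete convolution, Q_j = Σ (P_i / 10 mm) · U_{j−i}.
At t = 7 h (j=7): Q = (29.7/10)·4.6 + (15/10)·6.4 + (7.3/10)·8.9 + (15.8/10)·7.1 = 41.0 L/s.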